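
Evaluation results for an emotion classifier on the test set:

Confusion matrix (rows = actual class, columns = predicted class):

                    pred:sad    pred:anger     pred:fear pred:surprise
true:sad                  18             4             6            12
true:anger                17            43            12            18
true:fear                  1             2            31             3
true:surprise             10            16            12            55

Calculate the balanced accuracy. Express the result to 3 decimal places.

0.589

Balanced accuracy = mean of per-class recall.
  sad: recall = 18/40 = 0.4500
  anger: recall = 43/90 = 0.4778
  fear: recall = 31/37 = 0.8378
  surprise: recall = 55/93 = 0.5914
Mean = (0.4500 + 0.4778 + 0.8378 + 0.5914) / 4 = 0.589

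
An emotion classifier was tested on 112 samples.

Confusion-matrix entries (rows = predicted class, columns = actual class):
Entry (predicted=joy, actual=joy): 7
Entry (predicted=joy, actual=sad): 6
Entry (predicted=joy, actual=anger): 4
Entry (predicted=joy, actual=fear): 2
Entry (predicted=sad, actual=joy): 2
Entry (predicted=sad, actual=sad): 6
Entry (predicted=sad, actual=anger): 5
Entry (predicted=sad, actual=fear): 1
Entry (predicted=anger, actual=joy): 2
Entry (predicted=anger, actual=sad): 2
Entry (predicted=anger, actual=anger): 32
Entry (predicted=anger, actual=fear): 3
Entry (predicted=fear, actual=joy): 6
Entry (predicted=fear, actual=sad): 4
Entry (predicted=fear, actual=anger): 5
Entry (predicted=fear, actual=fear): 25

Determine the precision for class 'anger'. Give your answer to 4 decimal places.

Take TP from the diagonal, FP from the rest of the 'anger' prediction marginal, FN from the rest of the 'anger' actual marginal.
precision = TP/(TP+FP).
anger: TP=32, FP=2+2+3=7 → 32/39 = 0.82051

0.8205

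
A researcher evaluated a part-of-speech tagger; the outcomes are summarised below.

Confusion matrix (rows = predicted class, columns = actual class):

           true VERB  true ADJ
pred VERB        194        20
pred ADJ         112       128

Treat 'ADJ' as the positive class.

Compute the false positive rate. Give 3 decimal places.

FPR = FP/(FP+TN) = 112/(112+194) = 0.366

0.366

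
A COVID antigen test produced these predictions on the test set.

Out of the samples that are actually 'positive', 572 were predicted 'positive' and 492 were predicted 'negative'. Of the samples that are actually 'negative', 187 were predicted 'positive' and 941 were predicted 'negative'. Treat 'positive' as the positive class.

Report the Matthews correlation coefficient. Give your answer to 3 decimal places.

0.391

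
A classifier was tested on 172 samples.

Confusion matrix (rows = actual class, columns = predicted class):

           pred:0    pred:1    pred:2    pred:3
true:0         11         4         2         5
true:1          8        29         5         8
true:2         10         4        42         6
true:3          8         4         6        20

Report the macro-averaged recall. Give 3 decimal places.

0.571

Per-class recall (TP/(TP+FN)):
  0: TP=11, FN=4+2+5=11 → 11/22 = 0.5000
  1: TP=29, FN=8+5+8=21 → 29/50 = 0.5800
  2: TP=42, FN=10+4+6=20 → 42/62 = 0.6774
  3: TP=20, FN=8+4+6=18 → 20/38 = 0.5263
Macro-recall = mean = (0.5000 + 0.5800 + 0.6774 + 0.5263) / 4 = 0.571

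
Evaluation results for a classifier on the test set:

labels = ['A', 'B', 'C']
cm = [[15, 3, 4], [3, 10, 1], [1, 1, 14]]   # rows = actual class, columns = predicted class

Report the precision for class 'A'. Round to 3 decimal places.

Take TP from the diagonal, FP from the rest of the 'A' prediction marginal, FN from the rest of the 'A' actual marginal.
precision = TP/(TP+FP).
A: TP=15, FP=3+1=4 → 15/19 = 0.7895

0.789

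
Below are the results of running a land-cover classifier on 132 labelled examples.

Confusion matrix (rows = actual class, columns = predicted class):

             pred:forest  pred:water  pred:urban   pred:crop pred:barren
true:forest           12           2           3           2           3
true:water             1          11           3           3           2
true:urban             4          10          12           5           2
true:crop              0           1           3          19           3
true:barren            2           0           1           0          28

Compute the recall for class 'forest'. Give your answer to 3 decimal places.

One-vs-rest for 'forest': TP = diagonal; FP = other classes predicted 'forest'; FN = 'forest' predicted as other.
recall = TP/(TP+FN).
forest: TP=12, FN=2+3+2+3=10 → 12/22 = 0.5455

0.545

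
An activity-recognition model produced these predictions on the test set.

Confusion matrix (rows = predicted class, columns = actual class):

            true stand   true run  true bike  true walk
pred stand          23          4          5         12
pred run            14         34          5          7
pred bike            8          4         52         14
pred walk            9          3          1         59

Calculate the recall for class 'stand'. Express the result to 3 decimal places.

recall = TP/(TP+FN).
stand: TP=23, FN=14+8+9=31 → 23/54 = 0.4259

0.426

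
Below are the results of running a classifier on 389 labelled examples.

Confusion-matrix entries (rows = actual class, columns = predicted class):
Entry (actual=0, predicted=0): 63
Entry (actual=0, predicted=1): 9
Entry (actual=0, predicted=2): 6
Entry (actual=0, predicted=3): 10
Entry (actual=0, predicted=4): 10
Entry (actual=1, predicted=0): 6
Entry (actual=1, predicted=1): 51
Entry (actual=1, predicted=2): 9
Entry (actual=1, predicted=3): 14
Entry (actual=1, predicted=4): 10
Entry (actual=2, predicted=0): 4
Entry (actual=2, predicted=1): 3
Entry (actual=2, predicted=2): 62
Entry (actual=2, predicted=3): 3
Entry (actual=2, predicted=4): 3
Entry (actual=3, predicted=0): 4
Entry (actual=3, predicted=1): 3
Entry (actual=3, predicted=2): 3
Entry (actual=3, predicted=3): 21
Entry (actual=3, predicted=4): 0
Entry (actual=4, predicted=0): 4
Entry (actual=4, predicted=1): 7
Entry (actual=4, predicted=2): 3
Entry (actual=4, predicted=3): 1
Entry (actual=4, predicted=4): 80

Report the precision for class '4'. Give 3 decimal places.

Take TP from the diagonal, FP from the rest of the '4' prediction marginal, FN from the rest of the '4' actual marginal.
precision = TP/(TP+FP).
4: TP=80, FP=10+10+3+0=23 → 80/103 = 0.7767

0.777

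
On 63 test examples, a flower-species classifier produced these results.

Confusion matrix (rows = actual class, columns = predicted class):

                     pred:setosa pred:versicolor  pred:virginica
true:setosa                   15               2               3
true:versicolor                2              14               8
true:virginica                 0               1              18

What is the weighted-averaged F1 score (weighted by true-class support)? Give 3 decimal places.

Per-class F1 score (2·TP/(2·TP+FP+FN)):
  setosa: TP=15, FP=2+0=2, FN=2+3=5 → 30/37 = 0.8108
  versicolor: TP=14, FP=2+1=3, FN=2+8=10 → 28/41 = 0.6829
  virginica: TP=18, FP=3+8=11, FN=0+1=1 → 36/48 = 0.7500
Weighted-F1 score = Σ (supportᵢ/N)·F1 scoreᵢ with N=63: (20/63)·0.8108 + (24/63)·0.6829 + (19/63)·0.7500 = 0.744

0.744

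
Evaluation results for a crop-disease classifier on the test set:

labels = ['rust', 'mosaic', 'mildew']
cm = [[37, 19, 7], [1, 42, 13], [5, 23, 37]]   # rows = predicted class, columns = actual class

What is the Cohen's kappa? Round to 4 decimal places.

0.4497

Observed agreement pₒ = trace/N = 116/184 = 0.63043
Expected agreement pₑ = Σ (rowᵢ·colᵢ)/N² = (43·63 + 84·56 + 57·65)/184² = 0.32839
κ = (pₒ − pₑ)/(1 − pₑ) = (0.63043 − 0.32839)/(1 − 0.32839) = 0.4497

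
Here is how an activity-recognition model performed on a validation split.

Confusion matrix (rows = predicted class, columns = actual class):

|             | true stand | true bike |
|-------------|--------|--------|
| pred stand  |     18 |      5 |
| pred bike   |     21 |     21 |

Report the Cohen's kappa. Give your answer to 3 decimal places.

0.244

Observed agreement pₒ = trace/N = 39/65 = 0.6000
Expected agreement pₑ = Σ (rowᵢ·colᵢ)/N² = (39·23 + 26·42)/65² = 0.4708
κ = (pₒ − pₑ)/(1 − pₑ) = (0.6000 − 0.4708)/(1 − 0.4708) = 0.244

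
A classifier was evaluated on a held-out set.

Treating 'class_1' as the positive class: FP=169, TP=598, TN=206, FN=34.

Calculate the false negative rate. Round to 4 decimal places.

FNR = FN/(FN+TP) = 34/(34+598) = 0.0538

0.0538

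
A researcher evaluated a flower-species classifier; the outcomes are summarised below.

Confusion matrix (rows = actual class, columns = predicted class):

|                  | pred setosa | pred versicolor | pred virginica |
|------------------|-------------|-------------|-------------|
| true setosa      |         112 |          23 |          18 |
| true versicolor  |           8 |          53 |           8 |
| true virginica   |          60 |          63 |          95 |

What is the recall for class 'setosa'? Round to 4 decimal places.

0.7320

recall = TP/(TP+FN).
setosa: TP=112, FN=23+18=41 → 112/153 = 0.73203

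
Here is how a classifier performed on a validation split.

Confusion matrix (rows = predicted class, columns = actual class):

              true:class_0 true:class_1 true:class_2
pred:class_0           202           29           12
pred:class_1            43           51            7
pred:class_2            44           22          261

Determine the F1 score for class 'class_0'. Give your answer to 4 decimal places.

One-vs-rest for 'class_0': TP = diagonal; FP = other classes predicted 'class_0'; FN = 'class_0' predicted as other.
F1 score = 2·TP/(2·TP+FP+FN).
class_0: TP=202, FP=29+12=41, FN=43+44=87 → 404/532 = 0.75940

0.7594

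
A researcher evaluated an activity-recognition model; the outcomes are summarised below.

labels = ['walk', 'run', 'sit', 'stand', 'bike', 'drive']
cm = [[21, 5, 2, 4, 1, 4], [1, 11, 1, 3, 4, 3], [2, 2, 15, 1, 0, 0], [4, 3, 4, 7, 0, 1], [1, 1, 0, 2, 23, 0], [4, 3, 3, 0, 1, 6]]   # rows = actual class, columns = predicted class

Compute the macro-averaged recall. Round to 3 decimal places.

0.562

Per-class recall (TP/(TP+FN)):
  walk: TP=21, FN=5+2+4+1+4=16 → 21/37 = 0.5676
  run: TP=11, FN=1+1+3+4+3=12 → 11/23 = 0.4783
  sit: TP=15, FN=2+2+1+0+0=5 → 15/20 = 0.7500
  stand: TP=7, FN=4+3+4+0+1=12 → 7/19 = 0.3684
  bike: TP=23, FN=1+1+0+2+0=4 → 23/27 = 0.8519
  drive: TP=6, FN=4+3+3+0+1=11 → 6/17 = 0.3529
Macro-recall = mean = (0.5676 + 0.4783 + 0.7500 + 0.3684 + 0.8519 + 0.3529) / 6 = 0.562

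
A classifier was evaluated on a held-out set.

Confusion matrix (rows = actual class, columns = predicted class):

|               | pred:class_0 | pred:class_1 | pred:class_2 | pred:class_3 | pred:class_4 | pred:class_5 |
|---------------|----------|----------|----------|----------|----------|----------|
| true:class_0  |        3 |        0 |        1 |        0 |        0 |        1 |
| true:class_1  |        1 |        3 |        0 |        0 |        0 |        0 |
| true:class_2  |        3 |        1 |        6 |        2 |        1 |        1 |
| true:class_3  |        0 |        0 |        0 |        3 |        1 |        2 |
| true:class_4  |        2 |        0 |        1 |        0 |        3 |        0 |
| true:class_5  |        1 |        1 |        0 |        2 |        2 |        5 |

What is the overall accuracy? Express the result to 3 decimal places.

0.500

Accuracy = trace / total = (3+3+6+3+3+5=23) / 46 = 23/46 = 0.500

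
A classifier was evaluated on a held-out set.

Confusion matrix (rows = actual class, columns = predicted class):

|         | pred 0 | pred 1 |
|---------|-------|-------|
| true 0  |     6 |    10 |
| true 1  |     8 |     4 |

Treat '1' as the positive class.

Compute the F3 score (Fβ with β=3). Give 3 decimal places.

Fβ = (1+β²)·TP / ((1+β²)·TP + β²·FN + FP), with β²=9
= 10·4 / (10·4 + 9·8 + 10) = 0.328

0.328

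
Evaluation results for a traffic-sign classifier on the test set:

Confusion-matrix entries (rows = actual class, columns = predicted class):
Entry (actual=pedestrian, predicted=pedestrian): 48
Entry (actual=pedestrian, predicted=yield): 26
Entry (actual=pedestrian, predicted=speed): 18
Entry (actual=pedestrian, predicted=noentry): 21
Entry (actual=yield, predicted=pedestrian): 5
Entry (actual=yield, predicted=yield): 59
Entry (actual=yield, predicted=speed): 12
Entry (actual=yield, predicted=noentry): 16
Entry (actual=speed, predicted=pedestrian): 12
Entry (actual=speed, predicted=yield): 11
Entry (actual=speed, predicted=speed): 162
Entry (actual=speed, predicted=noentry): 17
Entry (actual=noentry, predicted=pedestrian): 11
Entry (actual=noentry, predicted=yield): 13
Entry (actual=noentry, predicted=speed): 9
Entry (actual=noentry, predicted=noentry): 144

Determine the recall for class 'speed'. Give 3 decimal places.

0.802

Treat 'speed' as positive and all other classes as negative.
recall = TP/(TP+FN).
speed: TP=162, FN=12+11+17=40 → 162/202 = 0.8020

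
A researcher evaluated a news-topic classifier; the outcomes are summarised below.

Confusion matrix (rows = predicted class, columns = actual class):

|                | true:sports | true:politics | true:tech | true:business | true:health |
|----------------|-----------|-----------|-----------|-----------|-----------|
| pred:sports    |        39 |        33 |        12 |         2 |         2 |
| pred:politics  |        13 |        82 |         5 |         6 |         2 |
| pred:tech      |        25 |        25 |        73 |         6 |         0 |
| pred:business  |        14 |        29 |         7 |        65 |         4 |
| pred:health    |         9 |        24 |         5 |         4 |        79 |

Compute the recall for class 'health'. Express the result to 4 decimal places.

0.9080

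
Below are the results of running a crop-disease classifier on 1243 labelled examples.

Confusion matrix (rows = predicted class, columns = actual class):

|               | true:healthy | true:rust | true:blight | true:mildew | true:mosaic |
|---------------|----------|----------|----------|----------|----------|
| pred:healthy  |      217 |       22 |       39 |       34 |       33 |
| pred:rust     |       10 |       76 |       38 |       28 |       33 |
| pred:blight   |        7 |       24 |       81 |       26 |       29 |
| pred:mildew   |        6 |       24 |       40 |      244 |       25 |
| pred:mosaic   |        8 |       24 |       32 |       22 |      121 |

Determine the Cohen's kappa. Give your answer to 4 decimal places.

0.4864

Observed agreement pₒ = trace/N = 739/1243 = 0.59453
Expected agreement pₑ = Σ (rowᵢ·colᵢ)/N² = (248·345 + 170·185 + 230·167 + 354·339 + 241·207)/1243² = 0.21055
κ = (pₒ − pₑ)/(1 − pₑ) = (0.59453 − 0.21055)/(1 − 0.21055) = 0.4864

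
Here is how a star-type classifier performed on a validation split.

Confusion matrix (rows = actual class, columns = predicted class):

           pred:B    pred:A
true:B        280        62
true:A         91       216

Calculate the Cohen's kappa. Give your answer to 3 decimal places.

0.525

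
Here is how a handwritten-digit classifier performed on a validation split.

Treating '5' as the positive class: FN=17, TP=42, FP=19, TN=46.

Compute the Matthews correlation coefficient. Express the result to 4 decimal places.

0.4191

MCC = (TP·TN − FP·FN) / √((TP+FP)(TP+FN)(TN+FP)(TN+FN))
Numerator = 42·46 − 19·17 = 1609
Denominator = √(61·59·65·63) = √14737905 = 3838.9979
MCC = 1609 / 3838.9979 = 0.4191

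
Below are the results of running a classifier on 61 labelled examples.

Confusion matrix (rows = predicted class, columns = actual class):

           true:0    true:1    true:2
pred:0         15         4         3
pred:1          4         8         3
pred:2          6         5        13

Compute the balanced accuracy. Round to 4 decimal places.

0.5849

Balanced accuracy = mean of per-class recall.
  0: recall = 15/25 = 0.60000
  1: recall = 8/17 = 0.47059
  2: recall = 13/19 = 0.68421
Mean = (0.60000 + 0.47059 + 0.68421) / 3 = 0.5849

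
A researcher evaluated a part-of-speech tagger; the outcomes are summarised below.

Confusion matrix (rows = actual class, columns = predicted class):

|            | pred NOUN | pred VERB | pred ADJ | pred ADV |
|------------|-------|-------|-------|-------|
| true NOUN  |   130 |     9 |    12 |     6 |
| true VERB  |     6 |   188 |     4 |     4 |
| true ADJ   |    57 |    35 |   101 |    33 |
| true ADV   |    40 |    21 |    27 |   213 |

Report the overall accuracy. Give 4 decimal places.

Accuracy = trace / total = (130+188+101+213=632) / 886 = 632/886 = 0.7133

0.7133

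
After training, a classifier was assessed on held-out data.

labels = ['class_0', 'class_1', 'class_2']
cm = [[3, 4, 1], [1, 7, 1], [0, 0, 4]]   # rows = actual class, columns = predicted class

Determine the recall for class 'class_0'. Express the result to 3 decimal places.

0.375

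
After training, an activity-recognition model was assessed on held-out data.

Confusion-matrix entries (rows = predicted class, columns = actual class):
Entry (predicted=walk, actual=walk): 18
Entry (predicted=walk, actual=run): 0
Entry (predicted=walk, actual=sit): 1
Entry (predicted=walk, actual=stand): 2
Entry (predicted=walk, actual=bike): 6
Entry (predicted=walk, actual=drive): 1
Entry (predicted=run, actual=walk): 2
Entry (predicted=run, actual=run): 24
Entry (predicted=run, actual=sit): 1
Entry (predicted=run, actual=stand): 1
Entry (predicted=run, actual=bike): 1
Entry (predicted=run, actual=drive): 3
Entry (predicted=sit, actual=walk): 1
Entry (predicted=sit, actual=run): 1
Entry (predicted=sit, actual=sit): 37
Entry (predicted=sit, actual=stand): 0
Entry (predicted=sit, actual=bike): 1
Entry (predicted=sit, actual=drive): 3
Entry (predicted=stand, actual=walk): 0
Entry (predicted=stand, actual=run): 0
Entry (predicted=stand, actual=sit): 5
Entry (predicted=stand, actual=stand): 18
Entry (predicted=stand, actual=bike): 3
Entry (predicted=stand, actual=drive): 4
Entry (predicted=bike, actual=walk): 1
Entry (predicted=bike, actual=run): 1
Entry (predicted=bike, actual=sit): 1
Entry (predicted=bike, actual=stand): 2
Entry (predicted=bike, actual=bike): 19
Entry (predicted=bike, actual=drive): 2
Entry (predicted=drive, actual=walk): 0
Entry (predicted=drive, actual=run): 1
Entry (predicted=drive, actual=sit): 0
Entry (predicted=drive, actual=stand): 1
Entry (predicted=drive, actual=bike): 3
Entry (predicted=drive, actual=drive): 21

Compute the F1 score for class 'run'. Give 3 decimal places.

0.814

F1 score = 2·TP/(2·TP+FP+FN).
run: TP=24, FP=2+1+1+1+3=8, FN=0+1+0+1+1=3 → 48/59 = 0.8136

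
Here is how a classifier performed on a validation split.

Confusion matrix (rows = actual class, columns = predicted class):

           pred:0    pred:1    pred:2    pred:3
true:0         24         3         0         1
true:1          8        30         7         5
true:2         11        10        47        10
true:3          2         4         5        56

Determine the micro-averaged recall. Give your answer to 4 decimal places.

Micro-averaging pools counts across classes: ΣTP=157, ΣFP=66, ΣFN=66.
Micro-recall = TP/(TP+FN) on pooled counts = 0.7040 (equals overall accuracy in single-label multiclass).

0.7040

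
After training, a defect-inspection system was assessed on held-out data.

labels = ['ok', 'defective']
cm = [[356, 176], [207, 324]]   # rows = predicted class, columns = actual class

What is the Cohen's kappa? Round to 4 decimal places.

Observed agreement pₒ = trace/N = 680/1063 = 0.63970
Expected agreement pₑ = Σ (rowᵢ·colᵢ)/N² = (563·532 + 500·531)/1063² = 0.50003
κ = (pₒ − pₑ)/(1 − pₑ) = (0.63970 − 0.50003)/(1 − 0.50003) = 0.2794

0.2794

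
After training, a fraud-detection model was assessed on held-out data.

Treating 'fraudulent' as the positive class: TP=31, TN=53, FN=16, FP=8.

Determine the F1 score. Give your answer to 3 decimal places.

0.721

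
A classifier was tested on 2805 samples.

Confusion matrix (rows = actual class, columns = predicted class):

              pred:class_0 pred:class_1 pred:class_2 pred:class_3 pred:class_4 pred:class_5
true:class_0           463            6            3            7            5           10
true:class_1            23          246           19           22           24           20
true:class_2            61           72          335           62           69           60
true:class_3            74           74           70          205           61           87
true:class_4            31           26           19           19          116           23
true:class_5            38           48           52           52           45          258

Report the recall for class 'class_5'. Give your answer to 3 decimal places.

recall = TP/(TP+FN).
class_5: TP=258, FN=38+48+52+52+45=235 → 258/493 = 0.5233

0.523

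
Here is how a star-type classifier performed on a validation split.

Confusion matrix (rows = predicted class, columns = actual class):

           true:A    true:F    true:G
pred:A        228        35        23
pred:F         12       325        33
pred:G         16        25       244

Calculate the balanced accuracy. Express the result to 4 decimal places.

0.8494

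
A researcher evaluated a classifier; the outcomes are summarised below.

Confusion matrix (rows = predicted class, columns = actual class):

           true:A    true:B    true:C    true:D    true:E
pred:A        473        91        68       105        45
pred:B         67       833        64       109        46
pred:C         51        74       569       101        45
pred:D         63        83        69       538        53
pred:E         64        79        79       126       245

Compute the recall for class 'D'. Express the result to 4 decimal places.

0.5495

Take TP from the diagonal, FP from the rest of the 'D' prediction marginal, FN from the rest of the 'D' actual marginal.
recall = TP/(TP+FN).
D: TP=538, FN=105+109+101+126=441 → 538/979 = 0.54954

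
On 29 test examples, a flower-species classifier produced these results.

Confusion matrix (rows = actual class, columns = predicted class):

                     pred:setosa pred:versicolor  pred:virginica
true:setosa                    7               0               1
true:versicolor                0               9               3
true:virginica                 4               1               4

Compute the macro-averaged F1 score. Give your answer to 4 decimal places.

Per-class F1 score (2·TP/(2·TP+FP+FN)):
  setosa: TP=7, FP=0+4=4, FN=0+1=1 → 14/19 = 0.73684
  versicolor: TP=9, FP=0+1=1, FN=0+3=3 → 18/22 = 0.81818
  virginica: TP=4, FP=1+3=4, FN=4+1=5 → 8/17 = 0.47059
Macro-F1 score = mean = (0.73684 + 0.81818 + 0.47059) / 3 = 0.6752

0.6752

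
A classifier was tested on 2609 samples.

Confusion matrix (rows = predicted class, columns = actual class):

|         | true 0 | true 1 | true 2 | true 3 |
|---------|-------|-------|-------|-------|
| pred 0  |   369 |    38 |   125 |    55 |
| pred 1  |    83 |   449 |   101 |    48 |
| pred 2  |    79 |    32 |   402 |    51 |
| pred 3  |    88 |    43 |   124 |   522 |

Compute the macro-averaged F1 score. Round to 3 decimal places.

Per-class F1 score (2·TP/(2·TP+FP+FN)):
  0: TP=369, FP=38+125+55=218, FN=83+79+88=250 → 738/1206 = 0.6119
  1: TP=449, FP=83+101+48=232, FN=38+32+43=113 → 898/1243 = 0.7224
  2: TP=402, FP=79+32+51=162, FN=125+101+124=350 → 804/1316 = 0.6109
  3: TP=522, FP=88+43+124=255, FN=55+48+51=154 → 1044/1453 = 0.7185
Macro-F1 score = mean = (0.6119 + 0.7224 + 0.6109 + 0.7185) / 4 = 0.666

0.666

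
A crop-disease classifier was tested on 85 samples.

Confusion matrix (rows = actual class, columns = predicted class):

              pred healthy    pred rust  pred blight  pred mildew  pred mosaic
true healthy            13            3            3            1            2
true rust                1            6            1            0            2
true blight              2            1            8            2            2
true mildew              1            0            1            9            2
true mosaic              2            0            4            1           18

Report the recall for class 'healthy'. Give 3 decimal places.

Treat 'healthy' as positive and all other classes as negative.
recall = TP/(TP+FN).
healthy: TP=13, FN=3+3+1+2=9 → 13/22 = 0.5909

0.591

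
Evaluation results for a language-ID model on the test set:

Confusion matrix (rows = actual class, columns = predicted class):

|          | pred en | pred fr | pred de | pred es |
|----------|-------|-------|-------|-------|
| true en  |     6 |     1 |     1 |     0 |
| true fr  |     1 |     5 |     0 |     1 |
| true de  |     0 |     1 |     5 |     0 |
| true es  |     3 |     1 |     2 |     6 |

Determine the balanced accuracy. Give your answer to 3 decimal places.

0.699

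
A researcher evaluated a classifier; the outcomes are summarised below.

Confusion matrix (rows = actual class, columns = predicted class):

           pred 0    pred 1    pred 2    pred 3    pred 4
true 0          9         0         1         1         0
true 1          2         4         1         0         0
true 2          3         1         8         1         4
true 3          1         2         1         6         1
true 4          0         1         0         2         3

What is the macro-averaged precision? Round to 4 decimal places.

Per-class precision (TP/(TP+FP)):
  0: TP=9, FP=2+3+1+0=6 → 9/15 = 0.60000
  1: TP=4, FP=0+1+2+1=4 → 4/8 = 0.50000
  2: TP=8, FP=1+1+1+0=3 → 8/11 = 0.72727
  3: TP=6, FP=1+0+1+2=4 → 6/10 = 0.60000
  4: TP=3, FP=0+0+4+1=5 → 3/8 = 0.37500
Macro-precision = mean = (0.60000 + 0.50000 + 0.72727 + 0.60000 + 0.37500) / 5 = 0.5605

0.5605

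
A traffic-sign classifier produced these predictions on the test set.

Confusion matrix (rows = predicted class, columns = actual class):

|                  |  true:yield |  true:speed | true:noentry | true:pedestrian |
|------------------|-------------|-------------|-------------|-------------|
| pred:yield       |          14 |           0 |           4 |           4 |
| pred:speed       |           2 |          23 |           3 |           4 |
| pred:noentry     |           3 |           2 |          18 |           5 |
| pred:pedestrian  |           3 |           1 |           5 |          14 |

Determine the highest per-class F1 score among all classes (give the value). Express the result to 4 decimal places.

Per-class F1 score (2·TP/(2·TP+FP+FN)):
  yield: TP=14, FP=0+4+4=8, FN=2+3+3=8 → 28/44 = 0.63636
  speed: TP=23, FP=2+3+4=9, FN=0+2+1=3 → 46/58 = 0.79310
  noentry: TP=18, FP=3+2+5=10, FN=4+3+5=12 → 36/58 = 0.62069
  pedestrian: TP=14, FP=3+1+5=9, FN=4+4+5=13 → 28/50 = 0.56000
Highest is class 'speed' with F1 score = 0.7931.

0.7931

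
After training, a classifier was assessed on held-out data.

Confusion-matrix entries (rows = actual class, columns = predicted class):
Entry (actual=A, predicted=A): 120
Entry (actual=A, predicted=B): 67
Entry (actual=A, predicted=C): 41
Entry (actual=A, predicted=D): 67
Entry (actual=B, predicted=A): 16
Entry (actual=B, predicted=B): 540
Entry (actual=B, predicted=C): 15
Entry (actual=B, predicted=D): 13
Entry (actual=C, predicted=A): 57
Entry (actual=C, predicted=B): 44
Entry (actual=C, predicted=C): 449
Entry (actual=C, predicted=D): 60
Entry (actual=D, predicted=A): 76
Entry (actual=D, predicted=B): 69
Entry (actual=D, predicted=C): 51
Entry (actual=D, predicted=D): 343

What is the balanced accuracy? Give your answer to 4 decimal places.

0.6760

Balanced accuracy = mean of per-class recall.
  A: recall = 120/295 = 0.40678
  B: recall = 540/584 = 0.92466
  C: recall = 449/610 = 0.73607
  D: recall = 343/539 = 0.63636
Mean = (0.40678 + 0.92466 + 0.73607 + 0.63636) / 4 = 0.6760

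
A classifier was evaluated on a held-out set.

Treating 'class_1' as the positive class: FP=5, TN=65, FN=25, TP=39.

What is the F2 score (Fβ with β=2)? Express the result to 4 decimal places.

0.6500

Fβ = (1+β²)·TP / ((1+β²)·TP + β²·FN + FP), with β²=4
= 5·39 / (5·39 + 4·25 + 5) = 0.6500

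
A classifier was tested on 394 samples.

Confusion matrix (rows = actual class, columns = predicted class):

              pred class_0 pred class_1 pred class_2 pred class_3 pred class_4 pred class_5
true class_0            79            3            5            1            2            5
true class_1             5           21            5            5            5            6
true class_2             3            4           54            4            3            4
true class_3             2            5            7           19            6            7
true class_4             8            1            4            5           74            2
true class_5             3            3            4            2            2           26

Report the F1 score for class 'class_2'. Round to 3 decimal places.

Take TP from the diagonal, FP from the rest of the 'class_2' prediction marginal, FN from the rest of the 'class_2' actual marginal.
F1 score = 2·TP/(2·TP+FP+FN).
class_2: TP=54, FP=5+5+7+4+4=25, FN=3+4+4+3+4=18 → 108/151 = 0.7152

0.715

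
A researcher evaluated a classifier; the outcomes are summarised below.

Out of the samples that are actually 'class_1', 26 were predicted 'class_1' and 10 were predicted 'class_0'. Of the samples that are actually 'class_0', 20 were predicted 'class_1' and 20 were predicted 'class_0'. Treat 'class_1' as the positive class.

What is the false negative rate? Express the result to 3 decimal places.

FNR = FN/(FN+TP) = 10/(10+26) = 0.278

0.278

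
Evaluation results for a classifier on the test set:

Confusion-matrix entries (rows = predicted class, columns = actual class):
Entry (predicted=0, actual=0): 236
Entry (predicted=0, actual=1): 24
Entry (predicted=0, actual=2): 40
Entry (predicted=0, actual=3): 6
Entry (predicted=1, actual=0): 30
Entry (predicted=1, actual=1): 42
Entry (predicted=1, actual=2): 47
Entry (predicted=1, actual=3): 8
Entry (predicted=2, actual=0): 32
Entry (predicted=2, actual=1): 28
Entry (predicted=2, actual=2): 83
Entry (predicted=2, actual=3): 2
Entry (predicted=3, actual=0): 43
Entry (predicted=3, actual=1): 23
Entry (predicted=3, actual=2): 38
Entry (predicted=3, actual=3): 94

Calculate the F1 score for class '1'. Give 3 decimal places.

One-vs-rest for '1': TP = diagonal; FP = other classes predicted '1'; FN = '1' predicted as other.
F1 score = 2·TP/(2·TP+FP+FN).
1: TP=42, FP=30+47+8=85, FN=24+28+23=75 → 84/244 = 0.3443

0.344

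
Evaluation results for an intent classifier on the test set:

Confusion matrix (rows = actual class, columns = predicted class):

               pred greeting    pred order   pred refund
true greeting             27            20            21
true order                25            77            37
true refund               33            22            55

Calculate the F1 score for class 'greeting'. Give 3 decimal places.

0.353

Take TP from the diagonal, FP from the rest of the 'greeting' prediction marginal, FN from the rest of the 'greeting' actual marginal.
F1 score = 2·TP/(2·TP+FP+FN).
greeting: TP=27, FP=25+33=58, FN=20+21=41 → 54/153 = 0.3529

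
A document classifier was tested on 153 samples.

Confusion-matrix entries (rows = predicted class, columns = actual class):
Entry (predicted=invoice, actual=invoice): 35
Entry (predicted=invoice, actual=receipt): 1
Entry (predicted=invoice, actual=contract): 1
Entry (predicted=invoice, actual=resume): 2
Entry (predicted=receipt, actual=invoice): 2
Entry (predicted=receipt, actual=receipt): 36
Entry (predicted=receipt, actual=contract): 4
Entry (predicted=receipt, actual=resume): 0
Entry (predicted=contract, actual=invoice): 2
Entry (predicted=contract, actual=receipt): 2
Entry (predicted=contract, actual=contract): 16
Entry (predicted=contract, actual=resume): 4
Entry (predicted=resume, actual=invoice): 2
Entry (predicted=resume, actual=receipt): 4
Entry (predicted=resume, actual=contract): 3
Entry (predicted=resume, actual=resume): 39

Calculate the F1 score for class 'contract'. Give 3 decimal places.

Treat 'contract' as positive and all other classes as negative.
F1 score = 2·TP/(2·TP+FP+FN).
contract: TP=16, FP=2+2+4=8, FN=1+4+3=8 → 32/48 = 0.6667

0.667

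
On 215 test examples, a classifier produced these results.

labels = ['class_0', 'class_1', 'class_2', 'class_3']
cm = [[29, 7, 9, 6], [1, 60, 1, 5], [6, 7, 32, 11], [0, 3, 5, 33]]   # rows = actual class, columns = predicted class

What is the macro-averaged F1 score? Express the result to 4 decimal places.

0.7022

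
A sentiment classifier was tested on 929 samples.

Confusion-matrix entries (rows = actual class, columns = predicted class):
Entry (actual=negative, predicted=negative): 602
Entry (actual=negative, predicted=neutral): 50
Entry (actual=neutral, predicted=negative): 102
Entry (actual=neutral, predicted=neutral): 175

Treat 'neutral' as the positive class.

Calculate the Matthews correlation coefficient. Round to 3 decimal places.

MCC = (TP·TN − FP·FN) / √((TP+FP)(TP+FN)(TN+FP)(TN+FN))
Numerator = 175·602 − 50·102 = 100250
Denominator = √(225·277·652·704) = √28607673600 = 169138.0312
MCC = 100250 / 169138.0312 = 0.593

0.593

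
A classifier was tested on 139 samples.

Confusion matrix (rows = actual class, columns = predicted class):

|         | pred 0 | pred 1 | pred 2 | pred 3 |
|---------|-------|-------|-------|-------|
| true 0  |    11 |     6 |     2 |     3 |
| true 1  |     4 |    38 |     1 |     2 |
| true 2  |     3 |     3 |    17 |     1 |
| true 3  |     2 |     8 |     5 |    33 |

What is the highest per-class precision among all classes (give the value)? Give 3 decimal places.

0.846

Per-class precision (TP/(TP+FP)):
  0: TP=11, FP=4+3+2=9 → 11/20 = 0.5500
  1: TP=38, FP=6+3+8=17 → 38/55 = 0.6909
  2: TP=17, FP=2+1+5=8 → 17/25 = 0.6800
  3: TP=33, FP=3+2+1=6 → 33/39 = 0.8462
Highest is class '3' with precision = 0.846.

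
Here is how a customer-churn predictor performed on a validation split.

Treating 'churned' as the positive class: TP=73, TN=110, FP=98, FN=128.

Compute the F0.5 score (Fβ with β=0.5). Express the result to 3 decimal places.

Fβ = (1+β²)·TP / ((1+β²)·TP + β²·FN + FP), with β²=1/4
= 1.25·73 / (1.25·73 + 0.25·128 + 98) = 0.412

0.412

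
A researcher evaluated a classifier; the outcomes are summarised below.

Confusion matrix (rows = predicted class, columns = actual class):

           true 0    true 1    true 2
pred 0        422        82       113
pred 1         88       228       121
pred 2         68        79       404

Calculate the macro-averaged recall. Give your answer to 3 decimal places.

0.650

Per-class recall (TP/(TP+FN)):
  0: TP=422, FN=88+68=156 → 422/578 = 0.7301
  1: TP=228, FN=82+79=161 → 228/389 = 0.5861
  2: TP=404, FN=113+121=234 → 404/638 = 0.6332
Macro-recall = mean = (0.7301 + 0.5861 + 0.6332) / 3 = 0.650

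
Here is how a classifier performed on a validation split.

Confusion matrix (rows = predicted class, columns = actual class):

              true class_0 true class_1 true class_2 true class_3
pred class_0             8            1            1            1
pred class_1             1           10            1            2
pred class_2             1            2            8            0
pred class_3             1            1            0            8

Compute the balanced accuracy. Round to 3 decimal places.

0.742

Balanced accuracy = mean of per-class recall.
  class_0: recall = 8/11 = 0.7273
  class_1: recall = 10/14 = 0.7143
  class_2: recall = 8/10 = 0.8000
  class_3: recall = 8/11 = 0.7273
Mean = (0.7273 + 0.7143 + 0.8000 + 0.7273) / 4 = 0.742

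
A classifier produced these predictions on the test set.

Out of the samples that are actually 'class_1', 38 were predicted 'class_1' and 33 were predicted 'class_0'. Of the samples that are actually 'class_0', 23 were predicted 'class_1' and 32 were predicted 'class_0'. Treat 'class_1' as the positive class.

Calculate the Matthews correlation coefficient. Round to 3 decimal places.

MCC = (TP·TN − FP·FN) / √((TP+FP)(TP+FN)(TN+FP)(TN+FN))
Numerator = 38·32 − 23·33 = 457
Denominator = √(61·71·55·65) = √15483325 = 3934.8856
MCC = 457 / 3934.8856 = 0.116

0.116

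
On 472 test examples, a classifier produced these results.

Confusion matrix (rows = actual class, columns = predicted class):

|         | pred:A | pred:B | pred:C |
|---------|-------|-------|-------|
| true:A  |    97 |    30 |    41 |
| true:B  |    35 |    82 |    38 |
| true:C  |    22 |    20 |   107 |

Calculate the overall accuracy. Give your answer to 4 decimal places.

Accuracy = trace / total = (97+82+107=286) / 472 = 286/472 = 0.6059

0.6059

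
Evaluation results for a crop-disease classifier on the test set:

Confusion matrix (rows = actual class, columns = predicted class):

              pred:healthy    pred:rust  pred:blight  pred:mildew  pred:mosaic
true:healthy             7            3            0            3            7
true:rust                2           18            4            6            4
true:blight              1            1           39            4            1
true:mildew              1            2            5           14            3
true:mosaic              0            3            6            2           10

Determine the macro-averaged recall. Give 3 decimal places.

0.553

Per-class recall (TP/(TP+FN)):
  healthy: TP=7, FN=3+0+3+7=13 → 7/20 = 0.3500
  rust: TP=18, FN=2+4+6+4=16 → 18/34 = 0.5294
  blight: TP=39, FN=1+1+4+1=7 → 39/46 = 0.8478
  mildew: TP=14, FN=1+2+5+3=11 → 14/25 = 0.5600
  mosaic: TP=10, FN=0+3+6+2=11 → 10/21 = 0.4762
Macro-recall = mean = (0.3500 + 0.5294 + 0.8478 + 0.5600 + 0.4762) / 5 = 0.553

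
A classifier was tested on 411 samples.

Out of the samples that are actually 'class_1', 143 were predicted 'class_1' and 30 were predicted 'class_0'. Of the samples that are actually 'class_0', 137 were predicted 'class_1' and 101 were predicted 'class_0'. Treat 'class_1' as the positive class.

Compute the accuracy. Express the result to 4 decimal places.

Accuracy = (TP+TN)/N = (143+101)/411 = 0.5937

0.5937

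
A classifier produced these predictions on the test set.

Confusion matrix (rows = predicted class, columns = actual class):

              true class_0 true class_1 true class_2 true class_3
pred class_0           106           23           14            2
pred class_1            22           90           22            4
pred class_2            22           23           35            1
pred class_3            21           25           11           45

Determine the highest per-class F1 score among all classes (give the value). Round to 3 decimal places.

Per-class F1 score (2·TP/(2·TP+FP+FN)):
  class_0: TP=106, FP=23+14+2=39, FN=22+22+21=65 → 212/316 = 0.6709
  class_1: TP=90, FP=22+22+4=48, FN=23+23+25=71 → 180/299 = 0.6020
  class_2: TP=35, FP=22+23+1=46, FN=14+22+11=47 → 70/163 = 0.4294
  class_3: TP=45, FP=21+25+11=57, FN=2+4+1=7 → 90/154 = 0.5844
Highest is class 'class_0' with F1 score = 0.671.

0.671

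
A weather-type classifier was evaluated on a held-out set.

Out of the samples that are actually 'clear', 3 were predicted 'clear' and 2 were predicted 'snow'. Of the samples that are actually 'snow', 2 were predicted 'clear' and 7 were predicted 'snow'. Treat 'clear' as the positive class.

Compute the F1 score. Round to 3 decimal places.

0.600

Precision = TP/(TP+FP) = 3/5 = 0.6000
Recall = TP/(TP+FN) = 3/5 = 0.6000
F1 = 2·TP/(2·TP+FP+FN) = 6/10 = 0.600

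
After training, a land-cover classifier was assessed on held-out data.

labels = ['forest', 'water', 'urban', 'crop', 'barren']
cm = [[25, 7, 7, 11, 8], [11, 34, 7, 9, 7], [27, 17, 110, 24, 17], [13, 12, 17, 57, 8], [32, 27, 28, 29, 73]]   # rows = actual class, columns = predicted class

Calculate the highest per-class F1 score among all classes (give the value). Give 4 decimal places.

0.6044

Per-class F1 score (2·TP/(2·TP+FP+FN)):
  forest: TP=25, FP=11+27+13+32=83, FN=7+7+11+8=33 → 50/166 = 0.30120
  water: TP=34, FP=7+17+12+27=63, FN=11+7+9+7=34 → 68/165 = 0.41212
  urban: TP=110, FP=7+7+17+28=59, FN=27+17+24+17=85 → 220/364 = 0.60440
  crop: TP=57, FP=11+9+24+29=73, FN=13+12+17+8=50 → 114/237 = 0.48101
  barren: TP=73, FP=8+7+17+8=40, FN=32+27+28+29=116 → 146/302 = 0.48344
Highest is class 'urban' with F1 score = 0.6044.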